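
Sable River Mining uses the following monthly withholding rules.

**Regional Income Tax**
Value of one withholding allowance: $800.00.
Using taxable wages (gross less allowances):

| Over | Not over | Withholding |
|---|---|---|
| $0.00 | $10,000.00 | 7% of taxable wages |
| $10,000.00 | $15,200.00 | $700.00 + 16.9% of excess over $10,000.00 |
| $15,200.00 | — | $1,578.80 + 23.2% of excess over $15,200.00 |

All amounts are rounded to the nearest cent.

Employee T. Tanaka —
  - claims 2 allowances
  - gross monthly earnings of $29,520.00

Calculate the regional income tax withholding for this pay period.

Regional Income Tax: taxable = $29,520.00 − 2×$800.00 = $27,920.00
  $1,578.80 + 23.2% × ($27,920.00 − $15,200.00) = $1,578.80 + 23.2% × $12,720.00 = $4,529.84

$4,529.84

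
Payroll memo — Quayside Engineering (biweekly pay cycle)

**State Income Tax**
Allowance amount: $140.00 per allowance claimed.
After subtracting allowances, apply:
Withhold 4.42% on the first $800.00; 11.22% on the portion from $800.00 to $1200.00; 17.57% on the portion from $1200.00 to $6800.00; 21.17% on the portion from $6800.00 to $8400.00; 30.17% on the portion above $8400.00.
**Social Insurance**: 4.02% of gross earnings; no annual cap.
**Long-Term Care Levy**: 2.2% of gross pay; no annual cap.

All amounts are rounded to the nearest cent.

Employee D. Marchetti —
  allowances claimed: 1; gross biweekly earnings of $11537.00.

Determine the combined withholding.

State Income Tax: taxable = $11537.00 − 1×$140.00 = $11397.00
  $1402.88 + 30.17% × ($11397.00 − $8400.00) = $1402.88 + 30.17% × $2997.00 = $2307.07
Social Insurance: 4.02% × $11537.00 = $463.79
Long-Term Care Levy: 2.2% × $11537.00 = $253.81
Total: $2307.07 + $463.79 + $253.81 = $3024.67

$3024.67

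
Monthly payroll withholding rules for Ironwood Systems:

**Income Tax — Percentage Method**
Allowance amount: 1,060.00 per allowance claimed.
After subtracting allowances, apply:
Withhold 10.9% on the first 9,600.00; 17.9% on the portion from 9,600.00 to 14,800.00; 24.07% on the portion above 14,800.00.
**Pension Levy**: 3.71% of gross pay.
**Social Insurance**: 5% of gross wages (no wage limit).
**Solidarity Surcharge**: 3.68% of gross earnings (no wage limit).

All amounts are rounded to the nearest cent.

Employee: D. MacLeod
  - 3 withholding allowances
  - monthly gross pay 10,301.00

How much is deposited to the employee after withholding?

8,248.51

Income Tax: taxable = 10,301.00 − 3×1,060.00 = 7,121.00
  10.9% × 7,121.00 = 776.19
Pension Levy: 3.71% × 10,301.00 = 382.17
Social Insurance: 5% × 10,301.00 = 515.05
Solidarity Surcharge: 3.68% × 10,301.00 = 379.08
Total withheld: 776.19 + 382.17 + 515.05 + 379.08 = 2,052.49
Net pay: 10,301.00 − 2,052.49 = 8,248.51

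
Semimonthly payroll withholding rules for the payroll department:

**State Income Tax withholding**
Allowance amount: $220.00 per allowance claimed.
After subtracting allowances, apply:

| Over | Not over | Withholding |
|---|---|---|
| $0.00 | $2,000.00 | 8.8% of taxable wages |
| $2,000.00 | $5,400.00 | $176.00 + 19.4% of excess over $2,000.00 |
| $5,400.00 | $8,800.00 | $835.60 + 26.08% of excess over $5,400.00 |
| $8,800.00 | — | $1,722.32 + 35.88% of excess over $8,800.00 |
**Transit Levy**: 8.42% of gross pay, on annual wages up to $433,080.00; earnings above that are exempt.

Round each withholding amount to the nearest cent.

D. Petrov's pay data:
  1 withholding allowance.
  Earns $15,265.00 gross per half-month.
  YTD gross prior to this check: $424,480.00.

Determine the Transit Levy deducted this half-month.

Transit Levy: cap $433,080.00 − YTD $424,480.00 = $8,600.00 subject; 8.42% × $8,600.00 = $724.12

$724.12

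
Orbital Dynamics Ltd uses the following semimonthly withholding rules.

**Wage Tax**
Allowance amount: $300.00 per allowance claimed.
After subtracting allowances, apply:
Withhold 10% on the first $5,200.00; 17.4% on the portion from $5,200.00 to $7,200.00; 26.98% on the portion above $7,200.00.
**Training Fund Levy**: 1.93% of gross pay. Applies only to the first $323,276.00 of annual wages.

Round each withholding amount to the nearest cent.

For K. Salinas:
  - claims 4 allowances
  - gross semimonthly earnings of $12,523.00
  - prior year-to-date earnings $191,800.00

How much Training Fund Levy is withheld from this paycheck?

Training Fund Levy: 1.93% × $12,523.00 = $241.69

$241.69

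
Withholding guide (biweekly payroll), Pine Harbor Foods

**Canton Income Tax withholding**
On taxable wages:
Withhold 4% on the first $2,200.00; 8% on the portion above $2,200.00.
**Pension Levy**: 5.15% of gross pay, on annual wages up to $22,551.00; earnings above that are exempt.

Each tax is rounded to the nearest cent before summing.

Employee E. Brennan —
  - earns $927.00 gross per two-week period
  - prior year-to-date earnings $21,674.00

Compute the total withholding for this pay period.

Canton Income Tax: taxable = $927.00
  4% × $927.00 = $37.08
Pension Levy: cap $22,551.00 − YTD $21,674.00 = $877.00 subject; 5.15% × $877.00 = $45.17
Total: $37.08 + $45.17 = $82.25

$82.25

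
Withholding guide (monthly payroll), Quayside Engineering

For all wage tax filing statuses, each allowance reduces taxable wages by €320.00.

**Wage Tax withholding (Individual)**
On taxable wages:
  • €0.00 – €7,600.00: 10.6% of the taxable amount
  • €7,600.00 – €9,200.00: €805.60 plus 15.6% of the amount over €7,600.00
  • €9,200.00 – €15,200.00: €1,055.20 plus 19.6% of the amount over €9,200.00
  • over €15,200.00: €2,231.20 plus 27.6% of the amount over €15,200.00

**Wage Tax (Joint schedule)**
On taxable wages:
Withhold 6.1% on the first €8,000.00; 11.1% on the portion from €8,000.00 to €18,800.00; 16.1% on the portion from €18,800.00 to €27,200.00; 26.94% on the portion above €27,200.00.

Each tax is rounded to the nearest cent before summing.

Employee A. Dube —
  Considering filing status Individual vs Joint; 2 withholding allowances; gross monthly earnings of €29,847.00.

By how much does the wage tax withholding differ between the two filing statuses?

Wage Tax (Individual): taxable = €29,847.00 − 2×€320.00 = €29,207.00
  €2,231.20 + 27.6% × (€29,207.00 − €15,200.00) = €2,231.20 + 27.6% × €14,007.00 = €6,097.13
Wage Tax (Joint): taxable = €29,847.00 − 2×€320.00 = €29,207.00
  €3,039.20 + 26.94% × (€29,207.00 − €27,200.00) = €3,039.20 + 26.94% × €2,007.00 = €3,579.89
Difference: |€6,097.13 − €3,579.89| = €2,517.24 (higher under Individual)

€2,517.24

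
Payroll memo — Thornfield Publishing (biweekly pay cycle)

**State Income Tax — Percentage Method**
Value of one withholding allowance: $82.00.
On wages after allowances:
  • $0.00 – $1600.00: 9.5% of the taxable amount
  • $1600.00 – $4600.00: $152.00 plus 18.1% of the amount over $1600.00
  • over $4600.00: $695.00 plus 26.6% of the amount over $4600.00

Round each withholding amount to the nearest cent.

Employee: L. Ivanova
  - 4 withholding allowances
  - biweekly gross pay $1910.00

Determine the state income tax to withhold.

State Income Tax: taxable = $1910.00 − 4×$82.00 = $1582.00
  9.5% × $1582.00 = $150.29

$150.29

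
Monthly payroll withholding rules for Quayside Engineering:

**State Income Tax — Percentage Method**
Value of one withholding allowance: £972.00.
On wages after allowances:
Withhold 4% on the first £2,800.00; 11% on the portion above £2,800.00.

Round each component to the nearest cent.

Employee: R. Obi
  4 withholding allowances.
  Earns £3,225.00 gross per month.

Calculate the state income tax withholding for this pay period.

State Income Tax: taxable = £3,225.00 − 4×£972.00 = £-663.00
  Taxable ≤ 0 → £0.00

£0.00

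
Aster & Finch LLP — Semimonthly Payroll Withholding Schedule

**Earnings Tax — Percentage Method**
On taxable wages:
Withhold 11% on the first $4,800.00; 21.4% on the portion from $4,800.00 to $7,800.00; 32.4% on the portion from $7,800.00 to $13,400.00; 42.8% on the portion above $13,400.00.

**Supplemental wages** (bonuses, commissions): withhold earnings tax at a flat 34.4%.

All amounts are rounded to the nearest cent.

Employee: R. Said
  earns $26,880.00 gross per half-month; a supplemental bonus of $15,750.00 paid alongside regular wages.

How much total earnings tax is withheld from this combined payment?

$14,171.84

Earnings Tax: taxable = $26,880.00
  $2,984.40 + 42.8% × ($26,880.00 − $13,400.00) = $2,984.40 + 42.8% × $13,480.00 = $8,753.84
Supplemental (34.4% flat on bonus): 34.4% × $15,750.00 = $5,418.00
Total earnings tax: $8,753.84 + $5,418.00 = $14,171.84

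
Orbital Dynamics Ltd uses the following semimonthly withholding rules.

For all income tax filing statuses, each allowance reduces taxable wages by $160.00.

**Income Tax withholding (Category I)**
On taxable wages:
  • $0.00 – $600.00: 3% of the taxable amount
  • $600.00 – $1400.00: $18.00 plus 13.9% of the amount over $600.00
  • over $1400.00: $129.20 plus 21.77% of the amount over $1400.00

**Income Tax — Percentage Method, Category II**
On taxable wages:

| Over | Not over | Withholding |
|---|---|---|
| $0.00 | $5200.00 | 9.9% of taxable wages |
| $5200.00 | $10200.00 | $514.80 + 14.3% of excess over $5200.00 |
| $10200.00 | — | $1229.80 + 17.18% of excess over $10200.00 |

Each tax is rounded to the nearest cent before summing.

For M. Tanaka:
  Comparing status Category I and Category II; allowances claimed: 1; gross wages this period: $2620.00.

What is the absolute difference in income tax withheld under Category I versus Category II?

$116.42

Income Tax (Category I): taxable = $2620.00 − 1×$160.00 = $2460.00
  $129.20 + 21.77% × ($2460.00 − $1400.00) = $129.20 + 21.77% × $1060.00 = $359.96
Income Tax (Category II): taxable = $2620.00 − 1×$160.00 = $2460.00
  9.9% × $2460.00 = $243.54
Difference: |$359.96 − $243.54| = $116.42 (higher under Category I)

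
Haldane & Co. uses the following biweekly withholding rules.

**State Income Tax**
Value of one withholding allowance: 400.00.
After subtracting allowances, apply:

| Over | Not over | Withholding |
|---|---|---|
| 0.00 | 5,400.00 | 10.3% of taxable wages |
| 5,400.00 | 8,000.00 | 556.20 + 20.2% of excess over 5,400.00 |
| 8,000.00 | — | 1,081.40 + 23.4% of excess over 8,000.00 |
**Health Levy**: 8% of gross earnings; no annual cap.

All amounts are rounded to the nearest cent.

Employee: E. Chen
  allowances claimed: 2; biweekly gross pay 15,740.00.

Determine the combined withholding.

State Income Tax: taxable = 15,740.00 − 2×400.00 = 14,940.00
  1,081.40 + 23.4% × (14,940.00 − 8,000.00) = 1,081.40 + 23.4% × 6,940.00 = 2,705.36
Health Levy: 8% × 15,740.00 = 1,259.20
Total: 2,705.36 + 1,259.20 = 3,964.56

3,964.56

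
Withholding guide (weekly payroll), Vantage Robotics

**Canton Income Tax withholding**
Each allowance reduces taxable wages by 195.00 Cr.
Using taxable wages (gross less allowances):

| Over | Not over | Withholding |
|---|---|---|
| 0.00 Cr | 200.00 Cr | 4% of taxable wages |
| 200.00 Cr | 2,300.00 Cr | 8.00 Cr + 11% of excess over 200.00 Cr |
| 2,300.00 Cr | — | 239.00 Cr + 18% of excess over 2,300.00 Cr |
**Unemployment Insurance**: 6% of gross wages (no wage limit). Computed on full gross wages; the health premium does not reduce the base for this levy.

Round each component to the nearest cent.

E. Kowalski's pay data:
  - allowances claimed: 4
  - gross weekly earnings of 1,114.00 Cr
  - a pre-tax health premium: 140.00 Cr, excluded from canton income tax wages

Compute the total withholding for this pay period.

Canton Income Tax: taxable = 1,114.00 Cr − 140.00 Cr − 4×195.00 Cr = 194.00 Cr
  4% × 194.00 Cr = 7.76 Cr
Unemployment Insurance: 6% × 1,114.00 Cr = 66.84 Cr
Total: 7.76 Cr + 66.84 Cr = 74.60 Cr

74.60 Cr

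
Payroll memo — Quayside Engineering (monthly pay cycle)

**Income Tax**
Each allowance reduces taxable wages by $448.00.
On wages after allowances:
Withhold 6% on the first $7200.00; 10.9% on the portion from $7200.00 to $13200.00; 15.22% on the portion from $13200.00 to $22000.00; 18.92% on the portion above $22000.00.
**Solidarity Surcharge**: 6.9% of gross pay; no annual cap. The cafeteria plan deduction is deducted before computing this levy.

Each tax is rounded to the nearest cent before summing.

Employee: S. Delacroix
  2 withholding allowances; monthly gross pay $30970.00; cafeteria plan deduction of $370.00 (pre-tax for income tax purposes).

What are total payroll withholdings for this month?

$5994.36

Income Tax: taxable = $30970.00 − $370.00 − 2×$448.00 = $29704.00
  $2425.36 + 18.92% × ($29704.00 − $22000.00) = $2425.36 + 18.92% × $7704.00 = $3882.96
Solidarity Surcharge: 6.9% × $30600.00 = $2111.40
Total: $3882.96 + $2111.40 = $5994.36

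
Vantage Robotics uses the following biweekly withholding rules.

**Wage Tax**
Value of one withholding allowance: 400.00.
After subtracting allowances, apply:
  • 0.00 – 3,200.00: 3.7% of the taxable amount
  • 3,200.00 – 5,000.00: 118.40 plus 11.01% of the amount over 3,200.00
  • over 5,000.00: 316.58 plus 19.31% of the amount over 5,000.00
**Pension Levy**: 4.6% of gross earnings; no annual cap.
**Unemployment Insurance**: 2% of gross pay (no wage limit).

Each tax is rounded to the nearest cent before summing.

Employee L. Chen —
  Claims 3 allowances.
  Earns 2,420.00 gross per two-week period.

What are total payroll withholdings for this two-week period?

Wage Tax: taxable = 2,420.00 − 3×400.00 = 1,220.00
  3.7% × 1,220.00 = 45.14
Pension Levy: 4.6% × 2,420.00 = 111.32
Unemployment Insurance: 2% × 2,420.00 = 48.40
Total: 45.14 + 111.32 + 48.40 = 204.86

204.86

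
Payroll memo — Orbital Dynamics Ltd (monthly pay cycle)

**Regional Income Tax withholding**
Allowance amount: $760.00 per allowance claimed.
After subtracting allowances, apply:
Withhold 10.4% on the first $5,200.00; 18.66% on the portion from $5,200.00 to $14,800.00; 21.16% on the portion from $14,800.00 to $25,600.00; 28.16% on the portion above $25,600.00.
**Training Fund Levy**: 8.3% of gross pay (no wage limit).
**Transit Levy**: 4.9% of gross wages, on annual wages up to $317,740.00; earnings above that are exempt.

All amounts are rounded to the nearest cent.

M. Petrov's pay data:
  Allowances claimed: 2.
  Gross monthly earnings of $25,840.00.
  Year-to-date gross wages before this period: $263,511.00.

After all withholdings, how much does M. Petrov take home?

Regional Income Tax: taxable = $25,840.00 − 2×$760.00 = $24,320.00
  $2,332.16 + 21.16% × ($24,320.00 − $14,800.00) = $2,332.16 + 21.16% × $9,520.00 = $4,346.59
Training Fund Levy: 8.3% × $25,840.00 = $2,144.72
Transit Levy: 4.9% × $25,840.00 = $1,266.16
Total withheld: $4,346.59 + $2,144.72 + $1,266.16 = $7,757.47
Net pay: $25,840.00 − $7,757.47 = $18,082.53

$18,082.53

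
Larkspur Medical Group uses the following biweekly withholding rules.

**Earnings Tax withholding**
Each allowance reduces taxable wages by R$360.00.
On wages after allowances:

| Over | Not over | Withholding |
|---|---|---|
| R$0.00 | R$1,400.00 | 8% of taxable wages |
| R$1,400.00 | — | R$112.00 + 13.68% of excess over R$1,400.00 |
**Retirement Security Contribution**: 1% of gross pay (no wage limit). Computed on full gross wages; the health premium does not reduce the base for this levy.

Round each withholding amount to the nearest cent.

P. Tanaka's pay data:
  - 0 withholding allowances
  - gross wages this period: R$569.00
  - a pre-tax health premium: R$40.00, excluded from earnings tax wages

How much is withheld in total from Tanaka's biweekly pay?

Earnings Tax: taxable = R$569.00 − R$40.00 = R$529.00
  8% × R$529.00 = R$42.32
Retirement Security Contribution: 1% × R$569.00 = R$5.69
Total: R$42.32 + R$5.69 = R$48.01

R$48.01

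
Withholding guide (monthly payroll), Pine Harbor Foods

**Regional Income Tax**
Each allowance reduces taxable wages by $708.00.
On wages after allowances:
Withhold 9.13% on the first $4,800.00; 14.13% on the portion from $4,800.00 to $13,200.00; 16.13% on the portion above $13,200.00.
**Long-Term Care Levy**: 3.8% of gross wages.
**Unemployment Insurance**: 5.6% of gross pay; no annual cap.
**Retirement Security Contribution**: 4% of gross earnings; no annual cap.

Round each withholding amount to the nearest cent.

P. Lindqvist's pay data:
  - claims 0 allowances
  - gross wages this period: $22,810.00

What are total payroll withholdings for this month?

$6,231.79

Regional Income Tax: taxable = $22,810.00
  $1,625.16 + 16.13% × ($22,810.00 − $13,200.00) = $1,625.16 + 16.13% × $9,610.00 = $3,175.25
Long-Term Care Levy: 3.8% × $22,810.00 = $866.78
Unemployment Insurance: 5.6% × $22,810.00 = $1,277.36
Retirement Security Contribution: 4% × $22,810.00 = $912.40
Total: $3,175.25 + $866.78 + $1,277.36 + $912.40 = $6,231.79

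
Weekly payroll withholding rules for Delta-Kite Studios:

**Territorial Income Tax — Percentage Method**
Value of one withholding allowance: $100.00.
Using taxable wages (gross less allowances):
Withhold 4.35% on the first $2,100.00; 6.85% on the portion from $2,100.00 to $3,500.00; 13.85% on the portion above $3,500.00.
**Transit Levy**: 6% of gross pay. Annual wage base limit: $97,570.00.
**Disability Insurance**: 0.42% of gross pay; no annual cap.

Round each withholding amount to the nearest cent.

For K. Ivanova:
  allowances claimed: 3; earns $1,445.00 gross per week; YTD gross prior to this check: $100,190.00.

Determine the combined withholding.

Territorial Income Tax: taxable = $1,445.00 − 3×$100.00 = $1,145.00
  4.35% × $1,145.00 = $49.81
Transit Levy: YTD $100,190.00 ≥ cap $97,570.00 → $0.00
Disability Insurance: 0.42% × $1,445.00 = $6.07
Total: $49.81 + $0.00 + $6.07 = $55.88

$55.88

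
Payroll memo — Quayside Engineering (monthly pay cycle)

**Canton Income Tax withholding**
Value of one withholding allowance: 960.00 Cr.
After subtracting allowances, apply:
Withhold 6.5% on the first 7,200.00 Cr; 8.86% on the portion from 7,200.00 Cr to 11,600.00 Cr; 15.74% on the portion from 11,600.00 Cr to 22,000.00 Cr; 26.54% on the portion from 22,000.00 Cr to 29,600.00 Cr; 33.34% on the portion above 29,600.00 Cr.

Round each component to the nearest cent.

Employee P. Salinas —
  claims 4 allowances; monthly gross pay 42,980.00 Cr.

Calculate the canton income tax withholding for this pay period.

7,692.48 Cr

Canton Income Tax: taxable = 42,980.00 Cr − 4×960.00 Cr = 39,140.00 Cr
  4,511.84 Cr + 33.34% × (39,140.00 Cr − 29,600.00 Cr) = 4,511.84 Cr + 33.34% × 9,540.00 Cr = 7,692.48 Cr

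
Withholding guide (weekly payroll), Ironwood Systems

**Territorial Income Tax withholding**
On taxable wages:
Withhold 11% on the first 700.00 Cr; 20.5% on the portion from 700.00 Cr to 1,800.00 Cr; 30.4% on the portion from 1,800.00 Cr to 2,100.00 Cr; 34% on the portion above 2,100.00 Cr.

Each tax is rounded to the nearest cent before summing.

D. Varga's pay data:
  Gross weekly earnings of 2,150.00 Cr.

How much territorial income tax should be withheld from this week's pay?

410.70 Cr

Territorial Income Tax: taxable = 2,150.00 Cr
  393.70 Cr + 34% × (2,150.00 Cr − 2,100.00 Cr) = 393.70 Cr + 34% × 50.00 Cr = 410.70 Cr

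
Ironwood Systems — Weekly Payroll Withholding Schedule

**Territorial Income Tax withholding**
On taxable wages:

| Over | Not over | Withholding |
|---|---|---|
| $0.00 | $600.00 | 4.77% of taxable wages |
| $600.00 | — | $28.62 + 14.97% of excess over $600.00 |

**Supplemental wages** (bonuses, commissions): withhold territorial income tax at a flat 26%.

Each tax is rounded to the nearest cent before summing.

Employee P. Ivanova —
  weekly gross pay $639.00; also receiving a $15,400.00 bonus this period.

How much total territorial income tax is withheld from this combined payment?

Territorial Income Tax: taxable = $639.00
  $28.62 + 14.97% × ($639.00 − $600.00) = $28.62 + 14.97% × $39.00 = $34.46
Supplemental (26% flat on bonus): 26% × $15,400.00 = $4,004.00
Total territorial income tax: $34.46 + $4,004.00 = $4,038.46

$4,038.46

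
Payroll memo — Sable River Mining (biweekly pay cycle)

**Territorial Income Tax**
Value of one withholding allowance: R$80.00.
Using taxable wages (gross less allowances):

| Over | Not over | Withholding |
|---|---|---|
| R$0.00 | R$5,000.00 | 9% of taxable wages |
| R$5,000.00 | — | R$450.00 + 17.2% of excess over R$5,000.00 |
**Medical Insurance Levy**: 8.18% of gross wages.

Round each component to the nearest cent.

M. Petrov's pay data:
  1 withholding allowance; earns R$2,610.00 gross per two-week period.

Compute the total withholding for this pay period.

Territorial Income Tax: taxable = R$2,610.00 − 1×R$80.00 = R$2,530.00
  9% × R$2,530.00 = R$227.70
Medical Insurance Levy: 8.18% × R$2,610.00 = R$213.50
Total: R$227.70 + R$213.50 = R$441.20

R$441.20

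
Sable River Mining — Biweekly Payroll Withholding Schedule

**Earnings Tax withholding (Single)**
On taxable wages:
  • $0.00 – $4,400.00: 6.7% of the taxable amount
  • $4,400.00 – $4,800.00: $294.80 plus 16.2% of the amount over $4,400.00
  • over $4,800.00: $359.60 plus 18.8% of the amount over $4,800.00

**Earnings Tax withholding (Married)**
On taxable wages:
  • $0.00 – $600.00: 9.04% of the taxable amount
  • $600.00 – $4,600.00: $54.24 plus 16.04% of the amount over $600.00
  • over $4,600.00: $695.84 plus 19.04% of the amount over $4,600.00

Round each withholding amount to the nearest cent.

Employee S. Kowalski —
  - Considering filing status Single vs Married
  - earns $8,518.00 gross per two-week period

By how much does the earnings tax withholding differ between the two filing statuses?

$383.25

Earnings Tax (Single): taxable = $8,518.00
  $359.60 + 18.8% × ($8,518.00 − $4,800.00) = $359.60 + 18.8% × $3,718.00 = $1,058.58
Earnings Tax (Married): taxable = $8,518.00
  $695.84 + 19.04% × ($8,518.00 − $4,600.00) = $695.84 + 19.04% × $3,918.00 = $1,441.83
Difference: |$1,058.58 − $1,441.83| = $383.25 (higher under Married)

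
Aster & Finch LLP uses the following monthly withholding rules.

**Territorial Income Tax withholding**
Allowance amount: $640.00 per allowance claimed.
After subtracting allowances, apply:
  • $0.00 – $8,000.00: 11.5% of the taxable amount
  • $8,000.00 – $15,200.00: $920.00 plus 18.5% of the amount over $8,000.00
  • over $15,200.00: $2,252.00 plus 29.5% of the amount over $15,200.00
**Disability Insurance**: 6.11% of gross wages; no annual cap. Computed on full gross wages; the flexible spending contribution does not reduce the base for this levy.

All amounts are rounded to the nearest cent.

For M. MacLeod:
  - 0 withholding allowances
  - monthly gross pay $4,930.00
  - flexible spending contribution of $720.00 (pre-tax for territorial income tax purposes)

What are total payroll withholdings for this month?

Territorial Income Tax: taxable = $4,930.00 − $720.00 = $4,210.00
  11.5% × $4,210.00 = $484.15
Disability Insurance: 6.11% × $4,930.00 = $301.22
Total: $484.15 + $301.22 = $785.37

$785.37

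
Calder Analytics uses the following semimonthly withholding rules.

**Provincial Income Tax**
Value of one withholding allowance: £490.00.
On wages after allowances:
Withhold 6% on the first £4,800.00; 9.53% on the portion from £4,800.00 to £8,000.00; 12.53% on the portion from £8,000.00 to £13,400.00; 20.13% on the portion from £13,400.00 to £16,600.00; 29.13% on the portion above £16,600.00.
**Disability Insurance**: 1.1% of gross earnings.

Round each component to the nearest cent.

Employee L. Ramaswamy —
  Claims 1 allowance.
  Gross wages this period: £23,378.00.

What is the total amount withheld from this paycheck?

Provincial Income Tax: taxable = £23,378.00 − 1×£490.00 = £22,888.00
  £1,913.74 + 29.13% × (£22,888.00 − £16,600.00) = £1,913.74 + 29.13% × £6,288.00 = £3,745.43
Disability Insurance: 1.1% × £23,378.00 = £257.16
Total: £3,745.43 + £257.16 = £4,002.59

£4,002.59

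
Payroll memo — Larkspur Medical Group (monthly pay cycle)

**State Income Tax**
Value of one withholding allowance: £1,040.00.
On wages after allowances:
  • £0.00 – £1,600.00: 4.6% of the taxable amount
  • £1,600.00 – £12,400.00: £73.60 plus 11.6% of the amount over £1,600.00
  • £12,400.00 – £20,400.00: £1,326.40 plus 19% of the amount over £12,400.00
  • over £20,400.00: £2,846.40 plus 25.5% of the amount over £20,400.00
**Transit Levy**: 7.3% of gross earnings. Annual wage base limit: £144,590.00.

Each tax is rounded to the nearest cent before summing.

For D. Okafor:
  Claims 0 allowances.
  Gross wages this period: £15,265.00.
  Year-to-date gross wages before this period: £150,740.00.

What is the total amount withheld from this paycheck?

State Income Tax: taxable = £15,265.00
  £1,326.40 + 19% × (£15,265.00 − £12,400.00) = £1,326.40 + 19% × £2,865.00 = £1,870.75
Transit Levy: YTD £150,740.00 ≥ cap £144,590.00 → £0.00
Total: £1,870.75 + £0.00 = £1,870.75

£1,870.75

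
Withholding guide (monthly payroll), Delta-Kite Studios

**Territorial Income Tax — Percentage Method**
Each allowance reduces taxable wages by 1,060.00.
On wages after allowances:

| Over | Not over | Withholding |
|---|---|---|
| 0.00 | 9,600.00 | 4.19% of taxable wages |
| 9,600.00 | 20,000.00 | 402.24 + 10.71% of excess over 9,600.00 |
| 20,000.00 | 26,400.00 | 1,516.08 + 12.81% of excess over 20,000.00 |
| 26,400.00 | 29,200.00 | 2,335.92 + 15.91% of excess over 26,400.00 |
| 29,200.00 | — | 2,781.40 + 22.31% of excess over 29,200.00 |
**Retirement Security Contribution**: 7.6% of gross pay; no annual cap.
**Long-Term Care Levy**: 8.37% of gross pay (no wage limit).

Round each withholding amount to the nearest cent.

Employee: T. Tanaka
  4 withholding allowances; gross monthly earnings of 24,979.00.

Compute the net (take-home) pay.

19,379.11

Territorial Income Tax: taxable = 24,979.00 − 4×1,060.00 = 20,739.00
  1,516.08 + 12.81% × (20,739.00 − 20,000.00) = 1,516.08 + 12.81% × 739.00 = 1,610.75
Retirement Security Contribution: 7.6% × 24,979.00 = 1,898.40
Long-Term Care Levy: 8.37% × 24,979.00 = 2,090.74
Total withheld: 1,610.75 + 1,898.40 + 2,090.74 = 5,599.89
Net pay: 24,979.00 − 5,599.89 = 19,379.11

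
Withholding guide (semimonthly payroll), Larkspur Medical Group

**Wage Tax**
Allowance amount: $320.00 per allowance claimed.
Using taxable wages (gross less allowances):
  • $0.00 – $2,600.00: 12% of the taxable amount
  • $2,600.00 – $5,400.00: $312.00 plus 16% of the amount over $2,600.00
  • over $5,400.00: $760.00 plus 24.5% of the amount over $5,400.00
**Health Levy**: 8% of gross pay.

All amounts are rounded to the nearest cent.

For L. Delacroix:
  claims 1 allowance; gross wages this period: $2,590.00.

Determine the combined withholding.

Wage Tax: taxable = $2,590.00 − 1×$320.00 = $2,270.00
  12% × $2,270.00 = $272.40
Health Levy: 8% × $2,590.00 = $207.20
Total: $272.40 + $207.20 = $479.60

$479.60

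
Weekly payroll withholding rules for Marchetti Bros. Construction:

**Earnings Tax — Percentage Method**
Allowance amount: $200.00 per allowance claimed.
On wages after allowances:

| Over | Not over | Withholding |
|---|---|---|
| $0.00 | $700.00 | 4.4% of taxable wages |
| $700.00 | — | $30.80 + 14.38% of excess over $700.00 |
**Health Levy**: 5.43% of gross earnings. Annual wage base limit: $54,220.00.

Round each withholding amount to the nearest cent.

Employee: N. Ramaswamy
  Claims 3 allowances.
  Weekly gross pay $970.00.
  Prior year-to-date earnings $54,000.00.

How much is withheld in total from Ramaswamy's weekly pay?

Earnings Tax: taxable = $970.00 − 3×$200.00 = $370.00
  4.4% × $370.00 = $16.28
Health Levy: cap $54,220.00 − YTD $54,000.00 = $220.00 subject; 5.43% × $220.00 = $11.95
Total: $16.28 + $11.95 = $28.23

$28.23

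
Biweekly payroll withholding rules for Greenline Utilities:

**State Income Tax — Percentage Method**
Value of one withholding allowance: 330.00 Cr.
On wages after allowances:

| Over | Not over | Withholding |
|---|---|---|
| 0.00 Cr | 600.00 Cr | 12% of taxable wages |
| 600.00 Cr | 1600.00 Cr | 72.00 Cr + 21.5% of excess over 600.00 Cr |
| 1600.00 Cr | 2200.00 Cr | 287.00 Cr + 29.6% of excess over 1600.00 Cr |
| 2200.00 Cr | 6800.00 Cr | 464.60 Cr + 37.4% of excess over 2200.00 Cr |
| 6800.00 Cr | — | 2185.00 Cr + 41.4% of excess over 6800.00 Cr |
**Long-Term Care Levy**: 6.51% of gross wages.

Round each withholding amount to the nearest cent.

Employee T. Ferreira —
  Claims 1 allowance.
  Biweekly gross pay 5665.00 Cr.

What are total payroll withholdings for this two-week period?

2005.88 Cr

State Income Tax: taxable = 5665.00 Cr − 1×330.00 Cr = 5335.00 Cr
  464.60 Cr + 37.4% × (5335.00 Cr − 2200.00 Cr) = 464.60 Cr + 37.4% × 3135.00 Cr = 1637.09 Cr
Long-Term Care Levy: 6.51% × 5665.00 Cr = 368.79 Cr
Total: 1637.09 Cr + 368.79 Cr = 2005.88 Cr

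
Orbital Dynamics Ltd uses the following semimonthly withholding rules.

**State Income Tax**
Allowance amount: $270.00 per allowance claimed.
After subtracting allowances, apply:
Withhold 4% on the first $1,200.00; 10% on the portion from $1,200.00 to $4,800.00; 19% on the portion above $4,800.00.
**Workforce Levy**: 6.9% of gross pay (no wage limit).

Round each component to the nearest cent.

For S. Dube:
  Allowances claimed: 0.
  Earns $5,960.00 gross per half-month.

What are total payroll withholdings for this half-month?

$1,039.64

State Income Tax: taxable = $5,960.00
  $408.00 + 19% × ($5,960.00 − $4,800.00) = $408.00 + 19% × $1,160.00 = $628.40
Workforce Levy: 6.9% × $5,960.00 = $411.24
Total: $628.40 + $411.24 = $1,039.64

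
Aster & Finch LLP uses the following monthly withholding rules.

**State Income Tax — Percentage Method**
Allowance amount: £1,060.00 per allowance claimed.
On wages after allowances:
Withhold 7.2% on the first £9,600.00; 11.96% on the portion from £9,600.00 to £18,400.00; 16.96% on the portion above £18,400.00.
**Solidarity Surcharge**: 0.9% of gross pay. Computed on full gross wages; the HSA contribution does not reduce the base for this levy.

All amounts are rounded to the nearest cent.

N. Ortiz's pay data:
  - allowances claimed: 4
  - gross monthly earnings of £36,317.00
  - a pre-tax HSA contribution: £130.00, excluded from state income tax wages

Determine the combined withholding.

£4,368.10

State Income Tax: taxable = £36,317.00 − £130.00 − 4×£1,060.00 = £31,947.00
  £1,743.68 + 16.96% × (£31,947.00 − £18,400.00) = £1,743.68 + 16.96% × £13,547.00 = £4,041.25
Solidarity Surcharge: 0.9% × £36,317.00 = £326.85
Total: £4,041.25 + £326.85 = £4,368.10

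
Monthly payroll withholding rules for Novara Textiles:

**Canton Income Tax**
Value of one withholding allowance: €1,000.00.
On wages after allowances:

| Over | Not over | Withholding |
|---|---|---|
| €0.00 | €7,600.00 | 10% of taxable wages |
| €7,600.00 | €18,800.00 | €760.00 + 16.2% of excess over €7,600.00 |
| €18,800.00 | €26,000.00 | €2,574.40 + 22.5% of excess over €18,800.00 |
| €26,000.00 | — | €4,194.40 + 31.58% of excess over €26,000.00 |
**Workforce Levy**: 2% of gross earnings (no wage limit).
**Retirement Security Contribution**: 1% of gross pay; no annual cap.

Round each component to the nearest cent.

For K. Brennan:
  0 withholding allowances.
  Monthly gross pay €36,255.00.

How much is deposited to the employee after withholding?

Canton Income Tax: taxable = €36,255.00
  €4,194.40 + 31.58% × (€36,255.00 − €26,000.00) = €4,194.40 + 31.58% × €10,255.00 = €7,432.93
Workforce Levy: 2% × €36,255.00 = €725.10
Retirement Security Contribution: 1% × €36,255.00 = €362.55
Total withheld: €7,432.93 + €725.10 + €362.55 = €8,520.58
Net pay: €36,255.00 − €8,520.58 = €27,734.42

€27,734.42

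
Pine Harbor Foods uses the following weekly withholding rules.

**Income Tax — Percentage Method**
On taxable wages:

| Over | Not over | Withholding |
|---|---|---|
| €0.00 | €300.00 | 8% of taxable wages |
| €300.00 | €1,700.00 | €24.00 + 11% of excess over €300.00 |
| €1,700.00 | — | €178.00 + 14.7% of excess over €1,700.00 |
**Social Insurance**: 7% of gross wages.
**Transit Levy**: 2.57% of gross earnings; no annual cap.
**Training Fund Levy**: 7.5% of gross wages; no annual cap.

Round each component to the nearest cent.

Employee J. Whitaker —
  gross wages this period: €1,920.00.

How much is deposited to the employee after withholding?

Income Tax: taxable = €1,920.00
  €178.00 + 14.7% × (€1,920.00 − €1,700.00) = €178.00 + 14.7% × €220.00 = €210.34
Social Insurance: 7% × €1,920.00 = €134.40
Transit Levy: 2.57% × €1,920.00 = €49.34
Training Fund Levy: 7.5% × €1,920.00 = €144.00
Total withheld: €210.34 + €134.40 + €49.34 + €144.00 = €538.08
Net pay: €1,920.00 − €538.08 = €1,381.92

€1,381.92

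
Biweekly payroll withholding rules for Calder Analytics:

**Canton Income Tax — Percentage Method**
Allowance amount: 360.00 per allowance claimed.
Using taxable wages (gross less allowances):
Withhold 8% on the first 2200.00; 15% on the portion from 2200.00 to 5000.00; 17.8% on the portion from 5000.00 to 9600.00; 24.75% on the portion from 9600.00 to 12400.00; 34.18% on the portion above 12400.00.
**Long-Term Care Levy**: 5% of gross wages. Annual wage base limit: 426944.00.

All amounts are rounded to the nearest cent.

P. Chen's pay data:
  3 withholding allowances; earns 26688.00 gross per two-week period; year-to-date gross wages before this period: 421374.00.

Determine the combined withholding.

Canton Income Tax: taxable = 26688.00 − 3×360.00 = 25608.00
  2107.80 + 34.18% × (25608.00 − 12400.00) = 2107.80 + 34.18% × 13208.00 = 6622.29
Long-Term Care Levy: cap 426944.00 − YTD 421374.00 = 5570.00 subject; 5% × 5570.00 = 278.50
Total: 6622.29 + 278.50 = 6900.79

6900.79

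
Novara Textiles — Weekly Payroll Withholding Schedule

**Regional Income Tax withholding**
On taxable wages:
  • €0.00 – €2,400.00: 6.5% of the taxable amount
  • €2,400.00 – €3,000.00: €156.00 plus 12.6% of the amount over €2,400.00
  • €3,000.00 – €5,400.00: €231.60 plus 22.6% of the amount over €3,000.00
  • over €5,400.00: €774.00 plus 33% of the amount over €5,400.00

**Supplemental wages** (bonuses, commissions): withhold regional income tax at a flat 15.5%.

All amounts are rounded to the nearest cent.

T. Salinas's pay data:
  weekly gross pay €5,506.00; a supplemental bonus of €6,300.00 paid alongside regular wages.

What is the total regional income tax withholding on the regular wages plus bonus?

Regional Income Tax: taxable = €5,506.00
  €774.00 + 33% × (€5,506.00 − €5,400.00) = €774.00 + 33% × €106.00 = €808.98
Supplemental (15.5% flat on bonus): 15.5% × €6,300.00 = €976.50
Total regional income tax: €808.98 + €976.50 = €1,785.48

€1,785.48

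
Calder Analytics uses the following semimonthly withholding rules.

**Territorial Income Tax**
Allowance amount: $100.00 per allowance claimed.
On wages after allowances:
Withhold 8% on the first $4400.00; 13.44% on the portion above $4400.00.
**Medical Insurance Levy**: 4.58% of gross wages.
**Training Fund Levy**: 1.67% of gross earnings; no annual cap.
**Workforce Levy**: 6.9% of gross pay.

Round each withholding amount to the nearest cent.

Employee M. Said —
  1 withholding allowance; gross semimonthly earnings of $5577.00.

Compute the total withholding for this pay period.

Territorial Income Tax: taxable = $5577.00 − 1×$100.00 = $5477.00
  $352.00 + 13.44% × ($5477.00 − $4400.00) = $352.00 + 13.44% × $1077.00 = $496.75
Medical Insurance Levy: 4.58% × $5577.00 = $255.43
Training Fund Levy: 1.67% × $5577.00 = $93.14
Workforce Levy: 6.9% × $5577.00 = $384.81
Total: $496.75 + $255.43 + $93.14 + $384.81 = $1230.13

$1230.13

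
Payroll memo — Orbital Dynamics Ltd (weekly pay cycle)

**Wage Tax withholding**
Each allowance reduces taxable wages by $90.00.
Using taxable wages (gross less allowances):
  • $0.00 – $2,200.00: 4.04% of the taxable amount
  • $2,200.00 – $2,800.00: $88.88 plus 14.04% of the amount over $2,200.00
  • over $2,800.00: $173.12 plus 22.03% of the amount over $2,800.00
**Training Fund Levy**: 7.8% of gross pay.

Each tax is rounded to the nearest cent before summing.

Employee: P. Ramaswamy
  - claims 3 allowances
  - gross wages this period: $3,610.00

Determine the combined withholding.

Wage Tax: taxable = $3,610.00 − 3×$90.00 = $3,340.00
  $173.12 + 22.03% × ($3,340.00 − $2,800.00) = $173.12 + 22.03% × $540.00 = $292.08
Training Fund Levy: 7.8% × $3,610.00 = $281.58
Total: $292.08 + $281.58 = $573.66

$573.66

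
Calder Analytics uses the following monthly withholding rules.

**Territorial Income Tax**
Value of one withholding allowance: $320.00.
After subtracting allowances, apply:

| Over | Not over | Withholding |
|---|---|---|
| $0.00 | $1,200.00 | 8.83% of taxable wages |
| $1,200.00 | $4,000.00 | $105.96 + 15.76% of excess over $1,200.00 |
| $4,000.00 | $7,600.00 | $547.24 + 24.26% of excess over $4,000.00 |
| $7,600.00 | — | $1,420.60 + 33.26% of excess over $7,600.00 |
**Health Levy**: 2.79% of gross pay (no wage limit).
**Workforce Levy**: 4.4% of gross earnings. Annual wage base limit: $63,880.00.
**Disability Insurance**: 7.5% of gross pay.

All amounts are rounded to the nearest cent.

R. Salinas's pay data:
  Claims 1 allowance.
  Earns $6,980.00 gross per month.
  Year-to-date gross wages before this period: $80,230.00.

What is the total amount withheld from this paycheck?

$1,910.80

Territorial Income Tax: taxable = $6,980.00 − 1×$320.00 = $6,660.00
  $547.24 + 24.26% × ($6,660.00 − $4,000.00) = $547.24 + 24.26% × $2,660.00 = $1,192.56
Health Levy: 2.79% × $6,980.00 = $194.74
Workforce Levy: YTD $80,230.00 ≥ cap $63,880.00 → $0.00
Disability Insurance: 7.5% × $6,980.00 = $523.50
Total: $1,192.56 + $194.74 + $0.00 + $523.50 = $1,910.80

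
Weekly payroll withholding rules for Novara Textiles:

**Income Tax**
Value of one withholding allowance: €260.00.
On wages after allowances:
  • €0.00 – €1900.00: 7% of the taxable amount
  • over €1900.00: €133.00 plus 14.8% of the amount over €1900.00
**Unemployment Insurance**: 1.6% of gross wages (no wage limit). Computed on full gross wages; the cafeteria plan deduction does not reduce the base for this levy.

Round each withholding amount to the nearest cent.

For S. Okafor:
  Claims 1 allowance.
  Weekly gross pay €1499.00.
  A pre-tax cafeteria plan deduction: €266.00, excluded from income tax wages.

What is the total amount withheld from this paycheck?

Income Tax: taxable = €1499.00 − €266.00 − 1×€260.00 = €973.00
  7% × €973.00 = €68.11
Unemployment Insurance: 1.6% × €1499.00 = €23.98
Total: €68.11 + €23.98 = €92.09

€92.09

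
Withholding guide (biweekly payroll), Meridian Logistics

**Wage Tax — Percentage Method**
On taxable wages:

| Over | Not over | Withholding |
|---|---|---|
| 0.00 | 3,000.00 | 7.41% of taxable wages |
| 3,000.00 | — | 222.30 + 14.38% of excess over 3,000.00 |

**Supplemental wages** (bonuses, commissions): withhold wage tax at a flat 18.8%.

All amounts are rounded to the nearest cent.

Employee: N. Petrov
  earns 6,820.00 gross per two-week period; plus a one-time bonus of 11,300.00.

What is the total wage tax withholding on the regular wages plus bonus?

2,896.02

Wage Tax: taxable = 6,820.00
  222.30 + 14.38% × (6,820.00 − 3,000.00) = 222.30 + 14.38% × 3,820.00 = 771.62
Supplemental (18.8% flat on bonus): 18.8% × 11,300.00 = 2,124.40
Total wage tax: 771.62 + 2,124.40 = 2,896.02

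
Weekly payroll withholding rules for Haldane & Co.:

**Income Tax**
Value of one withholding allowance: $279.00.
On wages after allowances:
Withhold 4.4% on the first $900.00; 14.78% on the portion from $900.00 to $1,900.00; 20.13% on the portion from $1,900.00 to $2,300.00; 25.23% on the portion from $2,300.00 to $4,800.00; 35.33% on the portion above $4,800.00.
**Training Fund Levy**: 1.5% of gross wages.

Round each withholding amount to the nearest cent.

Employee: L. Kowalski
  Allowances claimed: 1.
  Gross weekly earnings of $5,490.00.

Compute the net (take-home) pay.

$4,363.77

Income Tax: taxable = $5,490.00 − 1×$279.00 = $5,211.00
  $898.67 + 35.33% × ($5,211.00 − $4,800.00) = $898.67 + 35.33% × $411.00 = $1,043.88
Training Fund Levy: 1.5% × $5,490.00 = $82.35
Total withheld: $1,043.88 + $82.35 = $1,126.23
Net pay: $5,490.00 − $1,126.23 = $4,363.77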